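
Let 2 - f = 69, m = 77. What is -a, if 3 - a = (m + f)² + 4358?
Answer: 4455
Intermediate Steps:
f = -67 (f = 2 - 1*69 = 2 - 69 = -67)
a = -4455 (a = 3 - ((77 - 67)² + 4358) = 3 - (10² + 4358) = 3 - (100 + 4358) = 3 - 1*4458 = 3 - 4458 = -4455)
-a = -1*(-4455) = 4455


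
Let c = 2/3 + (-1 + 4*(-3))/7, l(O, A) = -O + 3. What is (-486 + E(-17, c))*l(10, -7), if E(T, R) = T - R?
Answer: 10538/3 ≈ 3512.7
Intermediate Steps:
l(O, A) = 3 - O
c = -25/21 (c = 2*(⅓) + (-1 - 12)*(⅐) = ⅔ - 13*⅐ = ⅔ - 13/7 = -25/21 ≈ -1.1905)
(-486 + E(-17, c))*l(10, -7) = (-486 + (-17 - 1*(-25/21)))*(3 - 1*10) = (-486 + (-17 + 25/21))*(3 - 10) = (-486 - 332/21)*(-7) = -10538/21*(-7) = 10538/3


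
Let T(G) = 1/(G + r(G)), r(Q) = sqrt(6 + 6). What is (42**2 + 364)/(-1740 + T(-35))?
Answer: -4491473840/3672600601 + 4256*sqrt(3)/3672600601 ≈ -1.2230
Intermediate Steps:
r(Q) = 2*sqrt(3) (r(Q) = sqrt(12) = 2*sqrt(3))
T(G) = 1/(G + 2*sqrt(3))
(42**2 + 364)/(-1740 + T(-35)) = (42**2 + 364)/(-1740 + 1/(-35 + 2*sqrt(3))) = (1764 + 364)/(-1740 + 1/(-35 + 2*sqrt(3))) = 2128/(-1740 + 1/(-35 + 2*sqrt(3)))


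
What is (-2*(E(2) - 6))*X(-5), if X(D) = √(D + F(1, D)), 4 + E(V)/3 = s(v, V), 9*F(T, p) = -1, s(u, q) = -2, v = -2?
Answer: 16*I*√46 ≈ 108.52*I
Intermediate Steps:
F(T, p) = -⅑ (F(T, p) = (⅑)*(-1) = -⅑)
E(V) = -18 (E(V) = -12 + 3*(-2) = -12 - 6 = -18)
X(D) = √(-⅑ + D) (X(D) = √(D - ⅑) = √(-⅑ + D))
(-2*(E(2) - 6))*X(-5) = (-2*(-18 - 6))*(√(-1 + 9*(-5))/3) = (-2*(-24))*(√(-1 - 45)/3) = 48*(√(-46)/3) = 48*((I*√46)/3) = 48*(I*√46/3) = 16*I*√46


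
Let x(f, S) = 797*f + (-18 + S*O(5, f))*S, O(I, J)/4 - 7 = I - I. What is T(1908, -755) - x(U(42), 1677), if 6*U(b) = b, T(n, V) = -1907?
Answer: -78722512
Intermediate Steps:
O(I, J) = 28 (O(I, J) = 28 + 4*(I - I) = 28 + 4*0 = 28 + 0 = 28)
U(b) = b/6
x(f, S) = 797*f + S*(-18 + 28*S) (x(f, S) = 797*f + (-18 + S*28)*S = 797*f + (-18 + 28*S)*S = 797*f + S*(-18 + 28*S))
T(1908, -755) - x(U(42), 1677) = -1907 - (-18*1677 + 28*1677² + 797*((⅙)*42)) = -1907 - (-30186 + 28*2812329 + 797*7) = -1907 - (-30186 + 78745212 + 5579) = -1907 - 1*78720605 = -1907 - 78720605 = -78722512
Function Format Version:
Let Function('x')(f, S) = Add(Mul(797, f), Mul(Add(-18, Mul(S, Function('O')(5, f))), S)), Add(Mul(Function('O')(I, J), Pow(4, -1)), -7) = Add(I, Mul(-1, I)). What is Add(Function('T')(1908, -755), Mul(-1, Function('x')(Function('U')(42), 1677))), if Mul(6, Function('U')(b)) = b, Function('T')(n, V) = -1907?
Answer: -78722512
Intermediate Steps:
Function('O')(I, J) = 28 (Function('O')(I, J) = Add(28, Mul(4, Add(I, Mul(-1, I)))) = Add(28, Mul(4, 0)) = Add(28, 0) = 28)
Function('U')(b) = Mul(Rational(1, 6), b)
Function('x')(f, S) = Add(Mul(797, f), Mul(S, Add(-18, Mul(28, S)))) (Function('x')(f, S) = Add(Mul(797, f), Mul(Add(-18, Mul(S, 28)), S)) = Add(Mul(797, f), Mul(Add(-18, Mul(28, S)), S)) = Add(Mul(797, f), Mul(S, Add(-18, Mul(28, S)))))
Add(Function('T')(1908, -755), Mul(-1, Function('x')(Function('U')(42), 1677))) = Add(-1907, Mul(-1, Add(Mul(-18, 1677), Mul(28, Pow(1677, 2)), Mul(797, Mul(Rational(1, 6), 42))))) = Add(-1907, Mul(-1, Add(-30186, Mul(28, 2812329), Mul(797, 7)))) = Add(-1907, Mul(-1, Add(-30186, 78745212, 5579))) = Add(-1907, Mul(-1, 78720605)) = Add(-1907, -78720605) = -78722512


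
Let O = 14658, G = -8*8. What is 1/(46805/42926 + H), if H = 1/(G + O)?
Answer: 156615511/170778774 ≈ 0.91707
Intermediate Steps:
G = -64
H = 1/14594 (H = 1/(-64 + 14658) = 1/14594 ≈ 6.8521e-5)
1/(46805/42926 + H) = 1/(46805/42926 + 1/14594) = 1/(170778774/156615511) = 156615511/170778774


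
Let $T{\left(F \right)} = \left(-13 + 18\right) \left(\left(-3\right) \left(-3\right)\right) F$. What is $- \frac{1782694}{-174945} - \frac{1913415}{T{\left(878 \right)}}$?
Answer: $- \frac{5873514383}{153601710} \approx -38.239$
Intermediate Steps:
$T{\left(F \right)} = 45 F$ ($T{\left(F \right)} = 5 \cdot 9 F = 45 F$)
$- \frac{1782694}{-174945} - \frac{1913415}{T{\left(878 \right)}} = - \frac{1782694}{-174945} - \frac{1913415}{45 \cdot 878} = \left(-1782694\right) \left(- \frac{1}{174945}\right) - \frac{1913415}{39510} = \frac{1782694}{174945} - \frac{127561}{2634} = - \frac{5873514383}{153601710}$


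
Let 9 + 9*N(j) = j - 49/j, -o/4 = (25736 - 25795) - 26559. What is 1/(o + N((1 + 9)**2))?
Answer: 300/31944617 ≈ 9.3913e-6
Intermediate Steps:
o = 106472 (o = -4*((25736 - 25795) - 26559) = -4*(-59 - 26559) = -4*(-26618) = 106472)
N(j) = -1 - 49/(9*j) + j/9 (N(j) = -1 + (j - 49/j)/9 = -1 + (-49/(9*j) + j/9) = -1 - 49/(9*j) + j/9)
1/(o + N((1 + 9)**2)) = 1/(106472 + (-49 + (1 + 9)**2*(-9 + (1 + 9)**2))/(9*((1 + 9)**2))) = 1/(106472 + (-49 + 10**2*(-9 + 10**2))/(9*(10**2))) = 1/(106472 + (1/9)*(-49 + 100*(-9 + 100))/100) = 1/(106472 + (1/9)*(1/100)*(-49 + 100*91)) = 1/(106472 + (1/9)*(1/100)*(-49 + 9100)) = 1/(106472 + (1/9)*(1/100)*9051) = 1/(106472 + 3017/300) = 1/(31944617/300) = 300/31944617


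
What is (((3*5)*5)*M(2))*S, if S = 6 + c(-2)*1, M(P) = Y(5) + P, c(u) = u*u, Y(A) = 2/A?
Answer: 1800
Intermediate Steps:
c(u) = u²
M(P) = ⅖ + P (M(P) = 2/5 + P = 2*(⅕) + P = ⅖ + P)
S = 10 (S = 6 + (-2)²*1 = 6 + 4*1 = 6 + 4 = 10)
(((3*5)*5)*M(2))*S = (((3*5)*5)*(⅖ + 2))*10 = ((15*5)*(12/5))*10 = (75*(12/5))*10 = 180*10 = 1800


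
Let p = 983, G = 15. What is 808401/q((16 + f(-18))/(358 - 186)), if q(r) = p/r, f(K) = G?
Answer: 25060431/169076 ≈ 148.22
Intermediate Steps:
f(K) = 15
q(r) = 983/r
808401/q((16 + f(-18))/(358 - 186)) = 808401/((983/(((16 + 15)/(358 - 186))))) = 808401/((983/((31/172)))) = 808401/((983/((31*(1/172))))) = 808401/((983/(31/172))) = 808401/((983*(172/31))) = 808401/(169076/31) = 808401*(31/169076) = 25060431/169076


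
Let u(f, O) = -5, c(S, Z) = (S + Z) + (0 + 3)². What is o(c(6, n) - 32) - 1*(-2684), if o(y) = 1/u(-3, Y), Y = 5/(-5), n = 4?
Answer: 13419/5 ≈ 2683.8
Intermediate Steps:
c(S, Z) = 9 + S + Z (c(S, Z) = (S + Z) + 3² = (S + Z) + 9 = 9 + S + Z)
Y = -1 (Y = 5*(-⅕) = -1)
o(y) = -⅕ (o(y) = 1/(-5) = -⅕)
o(c(6, n) - 32) - 1*(-2684) = -⅕ - 1*(-2684) = -⅕ + 2684 = 13419/5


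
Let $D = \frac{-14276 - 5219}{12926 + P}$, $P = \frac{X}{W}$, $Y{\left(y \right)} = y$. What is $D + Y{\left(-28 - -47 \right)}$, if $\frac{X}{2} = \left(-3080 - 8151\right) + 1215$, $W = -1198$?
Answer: $\frac{27124721}{1550538} \approx 17.494$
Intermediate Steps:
$X = -20032$ ($X = 2 \left(\left(-3080 - 8151\right) + 1215\right) = 2 \left(-11231 + 1215\right) = 2 \left(-10016\right) = -20032$)
$P = \frac{10016}{599}$ ($P = - \frac{20032}{-1198} = \left(-20032\right) \left(- \frac{1}{1198}\right) = \frac{10016}{599} \approx 16.721$)
$D = - \frac{2335501}{1550538}$ ($D = \frac{-14276 - 5219}{12926 + \frac{10016}{599}} = - \frac{19495}{\frac{7752690}{599}} = \left(-19495\right) \frac{599}{7752690} = - \frac{2335501}{1550538} \approx -1.5063$)
$D + Y{\left(-28 - -47 \right)} = - \frac{2335501}{1550538} - -19 = - \frac{2335501}{1550538} + \left(-28 + 47\right) = - \frac{2335501}{1550538} + 19 = \frac{27124721}{1550538}$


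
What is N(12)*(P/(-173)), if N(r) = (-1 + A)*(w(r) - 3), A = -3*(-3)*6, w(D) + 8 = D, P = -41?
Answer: 2173/173 ≈ 12.561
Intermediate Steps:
w(D) = -8 + D
A = 54 (A = 9*6 = 54)
N(r) = -583 + 53*r (N(r) = (-1 + 54)*((-8 + r) - 3) = 53*(-11 + r) = -583 + 53*r)
N(12)*(P/(-173)) = (-583 + 53*12)*(-41/(-173)) = (-583 + 636)*(-41*(-1/173)) = 53*(41/173) = 2173/173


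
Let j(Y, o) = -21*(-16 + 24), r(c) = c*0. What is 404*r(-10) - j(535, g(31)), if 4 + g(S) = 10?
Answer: 168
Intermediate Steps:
g(S) = 6 (g(S) = -4 + 10 = 6)
r(c) = 0
j(Y, o) = -168 (j(Y, o) = -21*8 = -168)
404*r(-10) - j(535, g(31)) = 404*0 - 1*(-168) = 0 + 168 = 168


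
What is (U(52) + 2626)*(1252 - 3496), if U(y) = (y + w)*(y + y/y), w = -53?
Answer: -5773812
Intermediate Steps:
U(y) = (1 + y)*(-53 + y) (U(y) = (y - 53)*(y + y/y) = (-53 + y)*(y + 1) = (-53 + y)*(1 + y) = (1 + y)*(-53 + y))
(U(52) + 2626)*(1252 - 3496) = ((-53 + 52**2 - 52*52) + 2626)*(1252 - 3496) = ((-53 + 2704 - 2704) + 2626)*(-2244) = (-53 + 2626)*(-2244) = 2573*(-2244) = -5773812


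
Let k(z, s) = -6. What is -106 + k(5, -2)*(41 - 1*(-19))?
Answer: -466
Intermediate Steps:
-106 + k(5, -2)*(41 - 1*(-19)) = -106 - 6*(41 - 1*(-19)) = -106 - 6*(41 + 19) = -106 - 6*60 = -106 - 360 = -466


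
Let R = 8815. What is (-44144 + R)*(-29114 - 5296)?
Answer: 1215670890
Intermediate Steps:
(-44144 + R)*(-29114 - 5296) = (-44144 + 8815)*(-29114 - 5296) = -35329*(-34410) = 1215670890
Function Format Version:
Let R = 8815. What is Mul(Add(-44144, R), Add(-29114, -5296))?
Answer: 1215670890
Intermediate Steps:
Mul(Add(-44144, R), Add(-29114, -5296)) = Mul(Add(-44144, 8815), Add(-29114, -5296)) = Mul(-35329, -34410) = 1215670890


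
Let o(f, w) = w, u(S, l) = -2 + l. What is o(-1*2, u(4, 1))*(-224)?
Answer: 224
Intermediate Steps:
o(-1*2, u(4, 1))*(-224) = (-2 + 1)*(-224) = -1*(-224) = 224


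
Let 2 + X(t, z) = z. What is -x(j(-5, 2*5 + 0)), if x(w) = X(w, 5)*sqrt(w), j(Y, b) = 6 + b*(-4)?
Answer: -3*I*sqrt(34) ≈ -17.493*I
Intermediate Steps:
X(t, z) = -2 + z
j(Y, b) = 6 - 4*b
x(w) = 3*sqrt(w) (x(w) = (-2 + 5)*sqrt(w) = 3*sqrt(w))
-x(j(-5, 2*5 + 0)) = -3*sqrt(6 - 4*(2*5 + 0)) = -3*sqrt(6 - 4*(10 + 0)) = -3*sqrt(6 - 4*10) = -3*sqrt(6 - 40) = -3*sqrt(-34) = -3*I*sqrt(34)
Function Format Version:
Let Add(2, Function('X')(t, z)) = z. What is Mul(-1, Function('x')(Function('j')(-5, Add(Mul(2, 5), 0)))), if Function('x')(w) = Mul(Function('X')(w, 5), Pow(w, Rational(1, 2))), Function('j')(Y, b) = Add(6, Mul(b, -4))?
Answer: Mul(-3, I, Pow(34, Rational(1, 2))) ≈ Mul(-17.493, I)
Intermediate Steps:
Function('X')(t, z) = Add(-2, z)
Function('j')(Y, b) = Add(6, Mul(-4, b))
Function('x')(w) = Mul(3, Pow(w, Rational(1, 2))) (Function('x')(w) = Mul(Add(-2, 5), Pow(w, Rational(1, 2))) = Mul(3, Pow(w, Rational(1, 2))))
Mul(-1, Function('x')(Function('j')(-5, Add(Mul(2, 5), 0)))) = Mul(-1, Mul(3, Pow(Add(6, Mul(-4, Add(Mul(2, 5), 0))), Rational(1, 2)))) = Mul(-1, Mul(3, Pow(Add(6, Mul(-4, Add(10, 0))), Rational(1, 2)))) = Mul(-1, Mul(3, Pow(Add(6, Mul(-4, 10)), Rational(1, 2)))) = Mul(-1, Mul(3, Pow(Add(6, -40), Rational(1, 2)))) = Mul(-1, Mul(3, Pow(-34, Rational(1, 2)))) = Mul(-1, Mul(3, Mul(I, Pow(34, Rational(1, 2))))) = Mul(-1, Mul(3, I, Pow(34, Rational(1, 2)))) = Mul(-3, I, Pow(34, Rational(1, 2)))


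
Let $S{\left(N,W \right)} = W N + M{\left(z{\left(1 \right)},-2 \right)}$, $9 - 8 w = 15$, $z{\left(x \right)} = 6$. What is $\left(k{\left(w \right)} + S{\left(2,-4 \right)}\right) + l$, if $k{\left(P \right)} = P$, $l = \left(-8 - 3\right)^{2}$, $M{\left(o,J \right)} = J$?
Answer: $\frac{441}{4} \approx 110.25$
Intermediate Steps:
$l = 121$ ($l = \left(-11\right)^{2} = 121$)
$w = - \frac{3}{4}$ ($w = \frac{9}{8} - \frac{15}{8} = - \frac{3}{4} \approx -0.75$)
$S{\left(N,W \right)} = -2 + N W$ ($S{\left(N,W \right)} = W N - 2 = N W - 2 = -2 + N W$)
$\left(k{\left(w \right)} + S{\left(2,-4 \right)}\right) + l = \left(- \frac{3}{4} + \left(-2 + 2 \left(-4\right)\right)\right) + 121 = \left(- \frac{3}{4} - 10\right) + 121 = - \frac{43}{4} + 121 = \frac{441}{4}$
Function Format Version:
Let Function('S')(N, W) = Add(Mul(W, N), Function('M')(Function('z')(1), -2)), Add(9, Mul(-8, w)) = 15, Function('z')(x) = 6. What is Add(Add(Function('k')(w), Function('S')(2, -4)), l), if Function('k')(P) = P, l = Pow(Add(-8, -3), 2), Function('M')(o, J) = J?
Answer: Rational(441, 4) ≈ 110.25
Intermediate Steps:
l = 121 (l = Pow(-11, 2) = 121)
w = Rational(-3, 4) (w = Add(Rational(9, 8), Mul(Rational(-1, 8), 15)) = Add(Rational(9, 8), Rational(-15, 8)) = Rational(-3, 4) ≈ -0.75000)
Function('S')(N, W) = Add(-2, Mul(N, W)) (Function('S')(N, W) = Add(Mul(W, N), -2) = Add(Mul(N, W), -2) = Add(-2, Mul(N, W)))
Add(Add(Function('k')(w), Function('S')(2, -4)), l) = Add(Add(Rational(-3, 4), Add(-2, Mul(2, -4))), 121) = Add(Add(Rational(-3, 4), Add(-2, -8)), 121) = Add(Add(Rational(-3, 4), -10), 121) = Add(Rational(-43, 4), 121) = Rational(441, 4)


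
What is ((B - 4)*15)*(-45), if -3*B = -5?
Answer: 1575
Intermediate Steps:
B = 5/3 (B = -1/3*(-5) = 5/3 ≈ 1.6667)
((B - 4)*15)*(-45) = ((5/3 - 4)*15)*(-45) = -7/3*15*(-45) = -35*(-45) = 1575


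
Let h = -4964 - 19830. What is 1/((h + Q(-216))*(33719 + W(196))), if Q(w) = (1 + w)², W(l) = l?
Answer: 1/726832365 ≈ 1.3758e-9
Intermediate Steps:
h = -24794
1/((h + Q(-216))*(33719 + W(196))) = 1/((-24794 + (1 - 216)²)*(33719 + 196)) = 1/((-24794 + (-215)²)*33915) = 1/((-24794 + 46225)*33915) = 1/(21431*33915) = 1/726832365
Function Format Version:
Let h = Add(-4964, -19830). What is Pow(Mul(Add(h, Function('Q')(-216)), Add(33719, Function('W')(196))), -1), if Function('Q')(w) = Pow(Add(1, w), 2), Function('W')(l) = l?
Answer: Rational(1, 726832365) ≈ 1.3758e-9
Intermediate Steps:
h = -24794
Pow(Mul(Add(h, Function('Q')(-216)), Add(33719, Function('W')(196))), -1) = Pow(Mul(Add(-24794, Pow(Add(1, -216), 2)), Add(33719, 196)), -1) = Pow(Mul(Add(-24794, Pow(-215, 2)), 33915), -1) = Pow(Mul(Add(-24794, 46225), 33915), -1) = Pow(Mul(21431, 33915), -1) = Pow(726832365, -1) = Rational(1, 726832365)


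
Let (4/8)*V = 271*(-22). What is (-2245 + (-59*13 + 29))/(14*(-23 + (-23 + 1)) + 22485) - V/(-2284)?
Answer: -66853048/12479205 ≈ -5.3572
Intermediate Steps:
V = -11924 (V = 2*(271*(-22)) = 2*(-5962) = -11924)
(-2245 + (-59*13 + 29))/(14*(-23 + (-23 + 1)) + 22485) - V/(-2284) = (-2245 + (-59*13 + 29))/(14*(-23 + (-23 + 1)) + 22485) - (-11924)/(-2284) = (-2245 + (-767 + 29))/(14*(-23 - 22) + 22485) - (-11924)*(-1)/2284 = (-2245 - 738)/(14*(-45) + 22485) - 1*2981/571 = -2983/(-630 + 22485) - 2981/571 = -2983/21855 - 2981/571 = -66853048/12479205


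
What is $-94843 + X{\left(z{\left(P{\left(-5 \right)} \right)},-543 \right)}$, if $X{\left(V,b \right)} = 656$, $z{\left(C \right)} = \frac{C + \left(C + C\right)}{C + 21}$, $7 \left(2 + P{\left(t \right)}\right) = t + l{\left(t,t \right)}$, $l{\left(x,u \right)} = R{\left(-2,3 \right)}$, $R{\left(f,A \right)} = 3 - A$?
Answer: $-94187$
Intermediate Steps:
$l{\left(x,u \right)} = 0$ ($l{\left(x,u \right)} = 3 - 3 = 0$)
$P{\left(t \right)} = -2 + \frac{t}{7}$ ($P{\left(t \right)} = -2 + \frac{t + 0}{7} = -2 + \frac{t}{7}$)
$z{\left(C \right)} = \frac{3 C}{21 + C}$ ($z{\left(C \right)} = \frac{C + 2 C}{21 + C} = \frac{3 C}{21 + C}$)
$-94843 + X{\left(z{\left(P{\left(-5 \right)} \right)},-543 \right)} = -94843 + 656 = -94187$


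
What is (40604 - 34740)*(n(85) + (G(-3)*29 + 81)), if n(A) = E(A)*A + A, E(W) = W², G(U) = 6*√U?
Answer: 3602202424 + 1020336*I*√3 ≈ 3.6022e+9 + 1.7673e+6*I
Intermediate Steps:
n(A) = A + A³ (n(A) = A²*A + A = A³ + A = A + A³)
(40604 - 34740)*(n(85) + (G(-3)*29 + 81)) = (40604 - 34740)*((85 + 85³) + ((6*√(-3))*29 + 81)) = 5864*((85 + 614125) + ((6*(I*√3))*29 + 81)) = 5864*(614210 + ((6*I*√3)*29 + 81)) = 5864*(614210 + (174*I*√3 + 81)) = 5864*(614210 + (81 + 174*I*√3)) = 5864*(614291 + 174*I*√3) = 3602202424 + 1020336*I*√3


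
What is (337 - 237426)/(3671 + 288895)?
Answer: -237089/292566 ≈ -0.81038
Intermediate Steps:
(337 - 237426)/(3671 + 288895) = -237089/292566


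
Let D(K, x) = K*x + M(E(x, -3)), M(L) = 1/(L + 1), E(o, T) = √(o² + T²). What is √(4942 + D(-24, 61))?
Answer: √(3479 + 3478*√3730)/√(1 + √3730) ≈ 58.975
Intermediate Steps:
E(o, T) = √(T² + o²)
M(L) = 1/(1 + L)
D(K, x) = 1/(1 + √(9 + x²)) + K*x (D(K, x) = K*x + 1/(1 + √((-3)² + x²)) = K*x + 1/(1 + √(9 + x²)) = 1/(1 + √(9 + x²)) + K*x)
√(4942 + D(-24, 61)) = √(4942 + (1 - 24*61*(1 + √(9 + 61²)))/(1 + √(9 + 61²))) = √(4942 + (1 - 24*61*(1 + √(9 + 3721)))/(1 + √(9 + 3721))) = √(4942 + (1 - 24*61*(1 + √3730))/(1 + √3730)) = √(4942 + (1 + (-1464 - 1464*√3730))/(1 + √3730)) = √(4942 + (-1463 - 1464*√3730)/(1 + √3730))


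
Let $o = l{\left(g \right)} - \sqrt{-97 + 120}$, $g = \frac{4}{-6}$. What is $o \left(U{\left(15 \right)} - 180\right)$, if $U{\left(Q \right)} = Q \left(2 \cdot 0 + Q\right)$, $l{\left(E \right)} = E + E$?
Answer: $-60 - 45 \sqrt{23} \approx -275.81$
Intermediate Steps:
$g = - \frac{2}{3}$ ($g = 4 \left(- \frac{1}{6}\right) = - \frac{2}{3} \approx -0.66667$)
$l{\left(E \right)} = 2 E$
$U{\left(Q \right)} = Q^{2}$ ($U{\left(Q \right)} = Q \left(0 + Q\right) = Q Q = Q^{2}$)
$o = - \frac{4}{3} - \sqrt{23}$ ($o = 2 \left(- \frac{2}{3}\right) - \sqrt{-97 + 120} = - \frac{4}{3} - \sqrt{23} \approx -6.1292$)
$o \left(U{\left(15 \right)} - 180\right) = \left(- \frac{4}{3} - \sqrt{23}\right) \left(15^{2} - 180\right) = \left(- \frac{4}{3} - \sqrt{23}\right) \left(225 - 180\right) = \left(- \frac{4}{3} - \sqrt{23}\right) 45 = -60 - 45 \sqrt{23}$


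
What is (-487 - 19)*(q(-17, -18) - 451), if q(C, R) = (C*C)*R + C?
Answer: 2869020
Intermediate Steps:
q(C, R) = C + R*C² (q(C, R) = C²*R + C = R*C² + C = C + R*C²)
(-487 - 19)*(q(-17, -18) - 451) = (-487 - 19)*(-17*(1 - 17*(-18)) - 451) = -506*(-17*(1 + 306) - 451) = -506*(-17*307 - 451) = -506*(-5219 - 451) = -506*(-5670) = 2869020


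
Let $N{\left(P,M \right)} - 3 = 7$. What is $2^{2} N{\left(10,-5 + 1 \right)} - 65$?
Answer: $-25$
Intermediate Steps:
$N{\left(P,M \right)} = 10$ ($N{\left(P,M \right)} = 3 + 7 = 10$)
$2^{2} N{\left(10,-5 + 1 \right)} - 65 = 2^{2} \cdot 10 - 65 = 4 \cdot 10 - 65 = 40 - 65 = -25$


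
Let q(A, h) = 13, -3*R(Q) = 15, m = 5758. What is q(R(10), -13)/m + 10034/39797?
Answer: 58293133/229151126 ≈ 0.25439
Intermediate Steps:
R(Q) = -5 (R(Q) = -⅓*15 = -5)
q(R(10), -13)/m + 10034/39797 = 13/5758 + 10034/39797 = 58293133/229151126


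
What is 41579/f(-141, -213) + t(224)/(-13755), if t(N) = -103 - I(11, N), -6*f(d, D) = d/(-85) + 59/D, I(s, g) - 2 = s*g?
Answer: -4437679460722/24580185 ≈ -1.8054e+5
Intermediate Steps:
I(s, g) = 2 + g*s (I(s, g) = 2 + s*g = 2 + g*s)
f(d, D) = -59/(6*D) + d/510 (f(d, D) = -(d/(-85) + 59/D)/6 = -(d*(-1/85) + 59/D)/6 = -(-d/85 + 59/D)/6 = -(59/D - d/85)/6 = -59/(6*D) + d/510)
t(N) = -105 - 11*N (t(N) = -103 - (2 + N*11) = -103 - (2 + 11*N) = -103 + (-2 - 11*N) = -105 - 11*N)
41579/f(-141, -213) + t(224)/(-13755) = 41579/(((1/510)*(-5015 - 213*(-141))/(-213))) + (-105 - 11*224)/(-13755) = 41579/(((1/510)*(-1/213)*(-5015 + 30033))) + (-105 - 2464)*(-1/13755) = 41579/(((1/510)*(-1/213)*25018)) - 2569*(-1/13755) = 41579/(-12509/54315) + 367/1965 = 41579*(-54315/12509) + 367/1965 = -2258363385/12509 + 367/1965 = -4437679460722/24580185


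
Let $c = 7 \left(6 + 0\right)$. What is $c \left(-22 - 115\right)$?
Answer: $-5754$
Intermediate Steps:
$c = 42$ ($c = 7 \cdot 6 = 42$)
$c \left(-22 - 115\right) = 42 \left(-22 - 115\right) = 42 \left(-137\right) = -5754$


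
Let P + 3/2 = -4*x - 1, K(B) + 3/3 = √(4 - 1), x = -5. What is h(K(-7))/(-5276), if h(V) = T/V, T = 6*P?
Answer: -105/10552 - 105*√3/10552 ≈ -0.027186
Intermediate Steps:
K(B) = -1 + √3 (K(B) = -1 + √(4 - 1) = -1 + √3)
P = 35/2 (P = -3/2 + (-4*(-5) - 1) = -3/2 + (20 - 1) = -3/2 + 19 = 35/2 ≈ 17.500)
T = 105 (T = 6*(35/2) = 105)
h(V) = 105/V
h(K(-7))/(-5276) = (105/(-1 + √3))/(-5276) = (105/(-1 + √3))*(-1/5276) = -105/(5276*(-1 + √3))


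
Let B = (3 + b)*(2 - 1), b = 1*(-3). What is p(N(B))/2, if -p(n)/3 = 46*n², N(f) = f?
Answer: 0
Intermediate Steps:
b = -3
B = 0 (B = (3 - 3)*(2 - 1) = 0*1 = 0)
p(n) = -138*n²
p(N(B))/2 = -138*0²/2 = -138*0*(½) = 0*(½) = 0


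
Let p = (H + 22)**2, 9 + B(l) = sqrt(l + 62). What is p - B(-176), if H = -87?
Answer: 4234 - I*sqrt(114) ≈ 4234.0 - 10.677*I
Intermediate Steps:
B(l) = -9 + sqrt(62 + l) (B(l) = -9 + sqrt(l + 62) = -9 + sqrt(62 + l))
p = 4225 (p = (-87 + 22)**2 = (-65)**2 = 4225)
p - B(-176) = 4225 - (-9 + sqrt(62 - 176)) = 4225 - (-9 + sqrt(-114)) = 4225 - (-9 + I*sqrt(114)) = 4225 + (9 - I*sqrt(114)) = 4234 - I*sqrt(114)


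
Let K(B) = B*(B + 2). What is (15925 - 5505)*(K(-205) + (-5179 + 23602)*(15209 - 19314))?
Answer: -787593616000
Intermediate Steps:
K(B) = B*(2 + B)
(15925 - 5505)*(K(-205) + (-5179 + 23602)*(15209 - 19314)) = (15925 - 5505)*(-205*(2 - 205) + (-5179 + 23602)*(15209 - 19314)) = 10420*(-205*(-203) + 18423*(-4105)) = 10420*(41615 - 75626415) = 10420*(-75584800) = -787593616000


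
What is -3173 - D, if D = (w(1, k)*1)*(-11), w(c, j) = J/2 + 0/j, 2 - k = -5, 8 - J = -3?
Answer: -6225/2 ≈ -3112.5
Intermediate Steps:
J = 11 (J = 8 - 1*(-3) = 8 + 3 = 11)
k = 7 (k = 2 - 1*(-5) = 2 + 5 = 7)
w(c, j) = 11/2 (w(c, j) = 11/2 + 0/j = 11*(½) + 0 = 11/2 + 0 = 11/2)
D = -121/2 (D = ((11/2)*1)*(-11) = (11/2)*(-11) = -121/2 ≈ -60.500)
-3173 - D = -3173 - 1*(-121/2) = -3173 + 121/2 = -6225/2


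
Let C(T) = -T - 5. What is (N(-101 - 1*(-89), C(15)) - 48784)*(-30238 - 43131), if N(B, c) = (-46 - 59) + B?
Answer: 3587817469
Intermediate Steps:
C(T) = -5 - T
N(B, c) = -105 + B
(N(-101 - 1*(-89), C(15)) - 48784)*(-30238 - 43131) = ((-105 + (-101 - 1*(-89))) - 48784)*(-30238 - 43131) = ((-105 + (-101 + 89)) - 48784)*(-73369) = ((-105 - 12) - 48784)*(-73369) = (-117 - 48784)*(-73369) = -48901*(-73369) = 3587817469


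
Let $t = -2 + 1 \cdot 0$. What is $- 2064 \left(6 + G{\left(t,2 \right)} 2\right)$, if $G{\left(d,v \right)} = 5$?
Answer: $-33024$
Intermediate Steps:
$t = -2$ ($t = -2 + 0 = -2$)
$- 2064 \left(6 + G{\left(t,2 \right)} 2\right) = - 2064 \left(6 + 5 \cdot 2\right) = - 2064 \left(6 + 10\right) = \left(-2064\right) 16 = -33024$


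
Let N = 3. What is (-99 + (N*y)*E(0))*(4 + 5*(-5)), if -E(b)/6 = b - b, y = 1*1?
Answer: 2079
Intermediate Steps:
y = 1
E(b) = 0 (E(b) = -6*(b - b) = -6*0 = 0)
(-99 + (N*y)*E(0))*(4 + 5*(-5)) = (-99 + (3*1)*0)*(4 + 5*(-5)) = (-99 + 3*0)*(4 - 25) = (-99 + 0)*(-21) = -99*(-21) = 2079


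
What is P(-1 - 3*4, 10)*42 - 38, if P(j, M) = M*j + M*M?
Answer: -1298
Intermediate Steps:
P(j, M) = M² + M*j (P(j, M) = M*j + M² = M² + M*j)
P(-1 - 3*4, 10)*42 - 38 = (10*(10 + (-1 - 3*4)))*42 - 38 = (10*(10 + (-1 - 1*12)))*42 - 38 = (10*(10 + (-1 - 12)))*42 - 38 = (10*(10 - 13))*42 - 38 = (10*(-3))*42 - 38 = -30*42 - 38 = -1260 - 38 = -1298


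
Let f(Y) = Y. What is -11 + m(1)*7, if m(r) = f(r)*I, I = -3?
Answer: -32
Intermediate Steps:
m(r) = -3*r (m(r) = r*(-3) = -3*r)
-11 + m(1)*7 = -11 - 3*1*7 = -11 - 3*7 = -11 - 21 = -32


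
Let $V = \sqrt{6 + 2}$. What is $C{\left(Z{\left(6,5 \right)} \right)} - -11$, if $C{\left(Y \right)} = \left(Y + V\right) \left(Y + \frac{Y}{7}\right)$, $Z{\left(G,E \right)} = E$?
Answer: $\frac{277}{7} + \frac{80 \sqrt{2}}{7} \approx 55.734$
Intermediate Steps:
$V = 2 \sqrt{2}$ ($V = \sqrt{8} = 2 \sqrt{2} \approx 2.8284$)
$C{\left(Y \right)} = \frac{8 Y \left(Y + 2 \sqrt{2}\right)}{7}$ ($C{\left(Y \right)} = \left(Y + 2 \sqrt{2}\right) \left(Y + \frac{Y}{7}\right) = \left(Y + 2 \sqrt{2}\right) \frac{8 Y}{7} = \frac{8 Y \left(Y + 2 \sqrt{2}\right)}{7}$)
$C{\left(Z{\left(6,5 \right)} \right)} - -11 = \frac{8}{7} \cdot 5 \left(5 + 2 \sqrt{2}\right) - -11 = \left(\frac{200}{7} + \frac{80 \sqrt{2}}{7}\right) + \left(-9 + 20\right) = \left(\frac{200}{7} + \frac{80 \sqrt{2}}{7}\right) + 11 = \frac{277}{7} + \frac{80 \sqrt{2}}{7}$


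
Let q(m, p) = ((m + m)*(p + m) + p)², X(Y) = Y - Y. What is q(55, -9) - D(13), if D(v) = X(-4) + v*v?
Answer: 25512432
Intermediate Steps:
X(Y) = 0
q(m, p) = (p + 2*m*(m + p))² (q(m, p) = ((2*m)*(m + p) + p)² = (2*m*(m + p) + p)² = (p + 2*m*(m + p))²)
D(v) = v² (D(v) = 0 + v*v = 0 + v² = v²)
q(55, -9) - D(13) = (-9 + 2*55² + 2*55*(-9))² - 1*13² = (-9 + 2*3025 - 990)² - 1*169 = (-9 + 6050 - 990)² - 169 = 5051² - 169 = 25512601 - 169 = 25512432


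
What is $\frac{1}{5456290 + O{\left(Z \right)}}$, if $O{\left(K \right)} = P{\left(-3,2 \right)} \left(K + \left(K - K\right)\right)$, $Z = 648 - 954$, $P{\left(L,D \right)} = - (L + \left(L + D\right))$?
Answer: $\frac{1}{5455066} \approx 1.8332 \cdot 10^{-7}$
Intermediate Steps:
$P{\left(L,D \right)} = - D - 2 L$ ($P{\left(L,D \right)} = - (L + \left(D + L\right)) = - (D + 2 L) = - D - 2 L$)
$Z = -306$
$O{\left(K \right)} = 4 K$ ($O{\left(K \right)} = \left(\left(-1\right) 2 - -6\right) \left(K + \left(K - K\right)\right) = \left(-2 + 6\right) \left(K + 0\right) = 4 K$)
$\frac{1}{5456290 + O{\left(Z \right)}} = \frac{1}{5456290 + 4 \left(-306\right)} = \frac{1}{5456290 - 1224} = \frac{1}{5455066}$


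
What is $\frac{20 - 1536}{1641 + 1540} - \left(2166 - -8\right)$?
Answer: $- \frac{6917010}{3181} \approx -2174.5$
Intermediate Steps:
$\frac{20 - 1536}{1641 + 1540} - \left(2166 - -8\right) = - \frac{1516}{3181} - \left(2166 + 8\right) = \left(-1516\right) \frac{1}{3181} - 2174 = - \frac{1516}{3181} - 2174 = - \frac{6917010}{3181}$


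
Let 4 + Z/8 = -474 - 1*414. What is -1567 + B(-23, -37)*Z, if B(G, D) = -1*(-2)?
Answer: -15839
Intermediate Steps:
B(G, D) = 2
Z = -7136 (Z = -32 + 8*(-474 - 1*414) = -32 + 8*(-474 - 414) = -32 + 8*(-888) = -32 - 7104 = -7136)
-1567 + B(-23, -37)*Z = -1567 + 2*(-7136) = -1567 - 14272 = -15839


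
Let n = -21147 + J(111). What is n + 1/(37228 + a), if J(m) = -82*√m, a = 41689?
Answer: -1668857798/78917 - 82*√111 ≈ -22011.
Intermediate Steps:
n = -21147 - 82*√111 ≈ -22011.
n + 1/(37228 + a) = (-21147 - 82*√111) + 1/(37228 + 41689) = (-21147 - 82*√111) + 1/78917 = -1668857798/78917 - 82*√111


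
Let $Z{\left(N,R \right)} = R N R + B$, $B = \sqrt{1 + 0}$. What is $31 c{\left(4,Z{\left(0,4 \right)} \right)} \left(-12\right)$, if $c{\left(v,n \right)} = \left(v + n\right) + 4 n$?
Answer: $-3348$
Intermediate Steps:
$B = 1$ ($B = \sqrt{1} = 1$)
$Z{\left(N,R \right)} = 1 + N R^{2}$ ($Z{\left(N,R \right)} = R N R + 1 = N R R + 1 = N R^{2} + 1 = 1 + N R^{2}$)
$c{\left(v,n \right)} = v + 5 n$ ($c{\left(v,n \right)} = \left(n + v\right) + 4 n = v + 5 n$)
$31 c{\left(4,Z{\left(0,4 \right)} \right)} \left(-12\right) = 31 \left(4 + 5 \left(1 + 0 \cdot 4^{2}\right)\right) \left(-12\right) = 31 \left(4 + 5 \left(1 + 0 \cdot 16\right)\right) \left(-12\right) = 31 \left(4 + 5 \left(1 + 0\right)\right) \left(-12\right) = 31 \left(4 + 5 \cdot 1\right) \left(-12\right) = 31 \left(4 + 5\right) \left(-12\right) = 31 \cdot 9 \left(-12\right) = 279 \left(-12\right) = -3348$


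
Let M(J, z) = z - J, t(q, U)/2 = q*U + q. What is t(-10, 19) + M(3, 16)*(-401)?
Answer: -5613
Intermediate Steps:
t(q, U) = 2*q + 2*U*q (t(q, U) = 2*(q*U + q) = 2*(U*q + q) = 2*(q + U*q) = 2*q + 2*U*q)
t(-10, 19) + M(3, 16)*(-401) = 2*(-10)*(1 + 19) + (16 - 1*3)*(-401) = 2*(-10)*20 + (16 - 3)*(-401) = -400 + 13*(-401) = -400 - 5213 = -5613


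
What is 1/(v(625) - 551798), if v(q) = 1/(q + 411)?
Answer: -1036/571662727 ≈ -1.8123e-6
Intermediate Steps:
v(q) = 1/(411 + q)
1/(v(625) - 551798) = 1/(1/(411 + 625) - 551798) = 1/(1/1036 - 551798) = 1/(-571662727/1036) = -1036/571662727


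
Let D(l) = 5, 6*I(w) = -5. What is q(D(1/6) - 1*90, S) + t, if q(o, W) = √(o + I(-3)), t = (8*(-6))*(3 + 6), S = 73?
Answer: -432 + I*√3090/6 ≈ -432.0 + 9.2646*I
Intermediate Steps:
I(w) = -⅚ (I(w) = (⅙)*(-5) = -⅚)
t = -432 (t = -48*9 = -432)
q(o, W) = √(-⅚ + o) (q(o, W) = √(o - ⅚) = √(-⅚ + o))
q(D(1/6) - 1*90, S) + t = √(-30 + 36*(5 - 1*90))/6 - 432 = √(-30 + 36*(5 - 90))/6 - 432 = √(-30 + 36*(-85))/6 - 432 = √(-30 - 3060)/6 - 432 = √(-3090)/6 - 432 = (I*√3090)/6 - 432 = I*√3090/6 - 432 = -432 + I*√3090/6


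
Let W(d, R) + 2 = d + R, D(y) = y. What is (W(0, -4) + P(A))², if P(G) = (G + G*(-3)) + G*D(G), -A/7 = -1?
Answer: 841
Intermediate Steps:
A = 7 (A = -7*(-1) = 7)
W(d, R) = -2 + R + d (W(d, R) = -2 + (d + R) = -2 + (R + d) = -2 + R + d)
P(G) = G² - 2*G (P(G) = (G + G*(-3)) + G*G = (G - 3*G) + G² = -2*G + G² = G² - 2*G)
(W(0, -4) + P(A))² = ((-2 - 4 + 0) + 7*(-2 + 7))² = (-6 + 7*5)² = (-6 + 35)² = 29² = 841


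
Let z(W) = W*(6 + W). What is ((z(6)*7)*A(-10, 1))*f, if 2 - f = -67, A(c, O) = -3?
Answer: -104328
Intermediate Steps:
f = 69 (f = 2 - 1*(-67) = 2 + 67 = 69)
((z(6)*7)*A(-10, 1))*f = (((6*(6 + 6))*7)*(-3))*69 = (((6*12)*7)*(-3))*69 = ((72*7)*(-3))*69 = (504*(-3))*69 = -1512*69 = -104328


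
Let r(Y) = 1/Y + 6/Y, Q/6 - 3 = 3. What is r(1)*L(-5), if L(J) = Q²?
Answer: 9072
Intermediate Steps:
Q = 36 (Q = 18 + 6*3 = 18 + 18 = 36)
r(Y) = 7/Y (r(Y) = 1/Y + 6/Y = 7/Y)
L(J) = 1296 (L(J) = 36² = 1296)
r(1)*L(-5) = (7/1)*1296 = (7*1)*1296 = 7*1296 = 9072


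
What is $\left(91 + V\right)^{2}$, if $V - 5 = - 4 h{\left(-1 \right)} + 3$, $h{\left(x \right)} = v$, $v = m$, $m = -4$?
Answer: $13225$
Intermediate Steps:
$v = -4$
$h{\left(x \right)} = -4$
$V = 24$ ($V = 5 + \left(\left(-4\right) \left(-4\right) + 3\right) = 5 + \left(16 + 3\right) = 5 + 19 = 24$)
$\left(91 + V\right)^{2} = \left(91 + 24\right)^{2} = 115^{2} = 13225$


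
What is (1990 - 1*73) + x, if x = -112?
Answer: 1805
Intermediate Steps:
(1990 - 1*73) + x = (1990 - 1*73) - 112 = (1990 - 73) - 112 = 1917 - 112 = 1805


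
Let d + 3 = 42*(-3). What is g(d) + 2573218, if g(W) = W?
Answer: 2573089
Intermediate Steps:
d = -129 (d = -3 + 42*(-3) = -3 - 126 = -129)
g(d) + 2573218 = -129 + 2573218 = 2573089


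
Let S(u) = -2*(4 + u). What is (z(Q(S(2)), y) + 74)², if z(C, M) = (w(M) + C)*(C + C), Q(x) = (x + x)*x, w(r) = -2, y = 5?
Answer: 27162336100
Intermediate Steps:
S(u) = -8 - 2*u
Q(x) = 2*x² (Q(x) = (2*x)*x = 2*x²)
z(C, M) = 2*C*(-2 + C) (z(C, M) = (-2 + C)*(C + C) = (-2 + C)*(2*C) = 2*C*(-2 + C))
(z(Q(S(2)), y) + 74)² = (2*(2*(-8 - 2*2)²)*(-2 + 2*(-8 - 2*2)²) + 74)² = (2*(2*(-8 - 4)²)*(-2 + 2*(-8 - 4)²) + 74)² = (2*(2*(-12)²)*(-2 + 2*(-12)²) + 74)² = (2*(2*144)*(-2 + 2*144) + 74)² = (2*288*(-2 + 288) + 74)² = (2*288*286 + 74)² = (164736 + 74)² = 164810² = 27162336100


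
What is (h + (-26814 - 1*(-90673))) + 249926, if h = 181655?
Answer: 495440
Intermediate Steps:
(h + (-26814 - 1*(-90673))) + 249926 = (181655 + (-26814 - 1*(-90673))) + 249926 = (181655 + (-26814 + 90673)) + 249926 = (181655 + 63859) + 249926 = 245514 + 249926 = 495440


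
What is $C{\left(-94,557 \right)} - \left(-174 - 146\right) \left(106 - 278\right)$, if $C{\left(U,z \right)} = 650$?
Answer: $-54390$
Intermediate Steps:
$C{\left(-94,557 \right)} - \left(-174 - 146\right) \left(106 - 278\right) = 650 - \left(-174 - 146\right) \left(106 - 278\right) = 650 - \left(-320\right) \left(-172\right) = 650 - 55040 = -54390$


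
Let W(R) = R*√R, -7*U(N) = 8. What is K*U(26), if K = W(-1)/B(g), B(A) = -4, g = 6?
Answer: -2*I/7 ≈ -0.28571*I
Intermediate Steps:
U(N) = -8/7 (U(N) = -⅐*8 = -8/7)
W(R) = R^(3/2)
K = I/4 (K = (-1)^(3/2)/(-4) = -I*(-¼) = I/4 ≈ 0.25*I)
K*U(26) = (I/4)*(-8/7) = -2*I/7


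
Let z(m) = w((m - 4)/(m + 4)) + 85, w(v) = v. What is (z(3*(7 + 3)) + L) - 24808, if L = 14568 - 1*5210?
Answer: -261192/17 ≈ -15364.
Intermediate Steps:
L = 9358 (L = 14568 - 5210 = 9358)
z(m) = 85 + (-4 + m)/(4 + m) (z(m) = (m - 4)/(m + 4) + 85 = (-4 + m)/(4 + m) + 85 = 85 + (-4 + m)/(4 + m))
(z(3*(7 + 3)) + L) - 24808 = (2*(168 + 43*(3*(7 + 3)))/(4 + 3*(7 + 3)) + 9358) - 24808 = (2*(168 + 43*(3*10))/(4 + 3*10) + 9358) - 24808 = (2*(168 + 43*30)/(4 + 30) + 9358) - 24808 = (2*(168 + 1290)/34 + 9358) - 24808 = (2*(1/34)*1458 + 9358) - 24808 = (1458/17 + 9358) - 24808 = 160544/17 - 24808 = -261192/17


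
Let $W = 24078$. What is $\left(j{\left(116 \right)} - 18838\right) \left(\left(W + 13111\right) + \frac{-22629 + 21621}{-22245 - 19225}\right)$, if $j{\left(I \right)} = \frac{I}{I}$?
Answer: $- \frac{1117344793131}{1595} \approx -7.0053 \cdot 10^{8}$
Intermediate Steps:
$j{\left(I \right)} = 1$
$\left(j{\left(116 \right)} - 18838\right) \left(\left(W + 13111\right) + \frac{-22629 + 21621}{-22245 - 19225}\right) = \left(1 - 18838\right) \left(\left(24078 + 13111\right) + \frac{-22629 + 21621}{-22245 - 19225}\right) = - 18837 \left(37189 - \frac{1008}{-41470}\right) = - 18837 \left(37189 - - \frac{504}{20735}\right) = - 18837 \left(37189 + \frac{504}{20735}\right) = \left(-18837\right) \frac{771114419}{20735} = - \frac{1117344793131}{1595}$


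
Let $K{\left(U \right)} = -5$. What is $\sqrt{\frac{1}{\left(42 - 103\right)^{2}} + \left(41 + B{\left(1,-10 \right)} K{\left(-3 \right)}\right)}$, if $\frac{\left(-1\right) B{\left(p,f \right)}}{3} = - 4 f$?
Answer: $\frac{3 \sqrt{265018}}{61} \approx 25.318$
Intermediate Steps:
$B{\left(p,f \right)} = 12 f$ ($B{\left(p,f \right)} = - 3 \left(- 4 f\right) = 12 f$)
$\sqrt{\frac{1}{\left(42 - 103\right)^{2}} + \left(41 + B{\left(1,-10 \right)} K{\left(-3 \right)}\right)} = \sqrt{\frac{1}{\left(42 - 103\right)^{2}} + \left(41 + 12 \left(-10\right) \left(-5\right)\right)} = \sqrt{\frac{1}{\left(-61\right)^{2}} + \left(41 - -600\right)} = \sqrt{\frac{1}{3721} + \left(41 + 600\right)} = \sqrt{\frac{1}{3721} + 641} = \sqrt{\frac{2385162}{3721}} = \frac{3 \sqrt{265018}}{61}$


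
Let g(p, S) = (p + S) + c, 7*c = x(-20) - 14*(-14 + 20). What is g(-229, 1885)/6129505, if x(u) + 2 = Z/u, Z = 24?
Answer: 57524/214532675 ≈ 0.00026814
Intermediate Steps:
x(u) = -2 + 24/u
c = -436/35 (c = ((-2 + 24/(-20)) - 14*(-14 + 20))/7 = ((-2 + 24*(-1/20)) - 14*6)/7 = ((-2 - 6/5) - 1*84)/7 = (-16/5 - 84)/7 = (⅐)*(-436/5) = -436/35 ≈ -12.457)
g(p, S) = -436/35 + S + p (g(p, S) = (p + S) - 436/35 = (S + p) - 436/35 = -436/35 + S + p)
g(-229, 1885)/6129505 = (-436/35 + 1885 - 229)/6129505 = (57524/35)*(1/6129505) = 57524/214532675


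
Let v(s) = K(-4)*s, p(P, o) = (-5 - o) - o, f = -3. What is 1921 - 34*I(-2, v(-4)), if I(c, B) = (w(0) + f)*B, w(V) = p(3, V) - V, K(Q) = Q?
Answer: 6273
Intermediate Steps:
p(P, o) = -5 - 2*o
w(V) = -5 - 3*V (w(V) = (-5 - 2*V) - V = -5 - 3*V)
v(s) = -4*s
I(c, B) = -8*B (I(c, B) = ((-5 - 3*0) - 3)*B = ((-5 + 0) - 3)*B = (-5 - 3)*B = -8*B)
1921 - 34*I(-2, v(-4)) = 1921 - 34*(-(-32)*(-4)) = 1921 - 34*(-8*16) = 1921 - 34*(-128) = 1921 - 1*(-4352) = 1921 + 4352 = 6273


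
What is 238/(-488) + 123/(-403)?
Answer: -77969/98332 ≈ -0.79292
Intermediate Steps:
238/(-488) + 123/(-403) = 238*(-1/488) + 123*(-1/403) = -119/244 - 123/403 = -77969/98332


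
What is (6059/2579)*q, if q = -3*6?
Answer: -109062/2579 ≈ -42.288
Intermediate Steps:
q = -18
(6059/2579)*q = (6059/2579)*(-18) = -109062/2579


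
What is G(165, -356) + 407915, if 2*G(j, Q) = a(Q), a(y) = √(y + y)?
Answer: 407915 + I*√178 ≈ 4.0792e+5 + 13.342*I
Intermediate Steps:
a(y) = √2*√y (a(y) = √(2*y) = √2*√y)
G(j, Q) = √2*√Q/2 (G(j, Q) = (√2*√Q)/2 = √2*√Q/2)
G(165, -356) + 407915 = √2*√(-356)/2 + 407915 = √2*(2*I*√89)/2 + 407915 = I*√178 + 407915 = 407915 + I*√178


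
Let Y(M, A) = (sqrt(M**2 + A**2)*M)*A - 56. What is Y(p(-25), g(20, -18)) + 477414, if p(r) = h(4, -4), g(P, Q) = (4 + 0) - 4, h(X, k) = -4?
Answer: 477358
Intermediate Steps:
g(P, Q) = 0 (g(P, Q) = 4 - 4 = 0)
p(r) = -4
Y(M, A) = -56 + A*M*sqrt(A**2 + M**2) (Y(M, A) = (sqrt(A**2 + M**2)*M)*A - 56 = (M*sqrt(A**2 + M**2))*A - 56 = A*M*sqrt(A**2 + M**2) - 56 = -56 + A*M*sqrt(A**2 + M**2))
Y(p(-25), g(20, -18)) + 477414 = (-56 + 0*(-4)*sqrt(0**2 + (-4)**2)) + 477414 = (-56 + 0*(-4)*sqrt(0 + 16)) + 477414 = (-56 + 0*(-4)*sqrt(16)) + 477414 = (-56 + 0*(-4)*4) + 477414 = (-56 + 0) + 477414 = -56 + 477414 = 477358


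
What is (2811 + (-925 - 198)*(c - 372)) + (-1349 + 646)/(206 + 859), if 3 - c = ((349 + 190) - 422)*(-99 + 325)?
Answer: 32068814957/1065 ≈ 3.0112e+7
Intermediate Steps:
c = -26439 (c = 3 - ((349 + 190) - 422)*(-99 + 325) = 3 - (539 - 422)*226 = 3 - 117*226 = 3 - 1*26442 = 3 - 26442 = -26439)
(2811 + (-925 - 198)*(c - 372)) + (-1349 + 646)/(206 + 859) = (2811 + (-925 - 198)*(-26439 - 372)) + (-1349 + 646)/(206 + 859) = (2811 - 1123*(-26811)) - 703/1065 = (2811 + 30108753) - 703*1/1065 = 30111564 - 703/1065 = 32068814957/1065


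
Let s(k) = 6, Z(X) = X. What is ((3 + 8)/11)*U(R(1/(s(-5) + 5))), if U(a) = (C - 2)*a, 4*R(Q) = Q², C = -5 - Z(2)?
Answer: -9/484 ≈ -0.018595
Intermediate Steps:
C = -7 (C = -5 - 1*2 = -5 - 2 = -7)
R(Q) = Q²/4
U(a) = -9*a (U(a) = (-7 - 2)*a = -9*a)
((3 + 8)/11)*U(R(1/(s(-5) + 5))) = ((3 + 8)/11)*(-9*(1/(6 + 5))²/4) = (11*(1/11))*(-9*(1/11)²/4) = 1*(-9*(1/11)²/4) = 1*(-9/(4*121)) = 1*(-9*1/484) = 1*(-9/484) = -9/484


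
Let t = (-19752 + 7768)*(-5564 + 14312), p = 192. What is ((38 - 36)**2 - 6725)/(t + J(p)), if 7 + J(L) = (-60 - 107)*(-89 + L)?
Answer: 143/2230920 ≈ 6.4099e-5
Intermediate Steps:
J(L) = 14856 - 167*L (J(L) = -7 + (-60 - 107)*(-89 + L) = -7 - 167*(-89 + L) = -7 + (14863 - 167*L) = 14856 - 167*L)
t = -104836032 (t = -11984*8748 = -104836032)
((38 - 36)**2 - 6725)/(t + J(p)) = ((38 - 36)**2 - 6725)/(-104836032 + (14856 - 167*192)) = (2**2 - 6725)/(-104836032 + (14856 - 32064)) = (4 - 6725)/(-104836032 - 17208) = -6721/(-104853240) = -6721*(-1/104853240) = 143/2230920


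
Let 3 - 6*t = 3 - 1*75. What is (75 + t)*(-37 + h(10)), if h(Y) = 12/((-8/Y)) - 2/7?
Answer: -4575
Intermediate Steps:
t = 25/2 (t = 1/2 - (3 - 1*75)/6 = 1/2 - (3 - 75)/6 = 1/2 - 1/6*(-72) = 1/2 + 12 = 25/2 ≈ 12.500)
h(Y) = -2/7 - 3*Y/2 (h(Y) = 12*(-Y/8) - 2*1/7 = -3*Y/2 - 2/7 = -2/7 - 3*Y/2)
(75 + t)*(-37 + h(10)) = (75 + 25/2)*(-37 + (-2/7 - 3/2*10)) = 175*(-37 + (-2/7 - 15))/2 = 175*(-37 - 107/7)/2 = (175/2)*(-366/7) = -4575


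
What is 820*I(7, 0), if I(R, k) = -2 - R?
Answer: -7380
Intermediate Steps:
820*I(7, 0) = 820*(-2 - 1*7) = 820*(-2 - 7) = 820*(-9) = -7380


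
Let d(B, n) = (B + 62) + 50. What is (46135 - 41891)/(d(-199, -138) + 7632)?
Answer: 4244/7545 ≈ 0.56249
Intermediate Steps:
d(B, n) = 112 + B (d(B, n) = (62 + B) + 50 = 112 + B)
(46135 - 41891)/(d(-199, -138) + 7632) = (46135 - 41891)/((112 - 199) + 7632) = 4244/(-87 + 7632) = 4244/7545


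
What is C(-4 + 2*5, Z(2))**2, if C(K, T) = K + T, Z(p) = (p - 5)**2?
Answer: 225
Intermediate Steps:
Z(p) = (-5 + p)**2
C(-4 + 2*5, Z(2))**2 = ((-4 + 2*5) + (-5 + 2)**2)**2 = ((-4 + 10) + (-3)**2)**2 = (6 + 9)**2 = 15**2 = 225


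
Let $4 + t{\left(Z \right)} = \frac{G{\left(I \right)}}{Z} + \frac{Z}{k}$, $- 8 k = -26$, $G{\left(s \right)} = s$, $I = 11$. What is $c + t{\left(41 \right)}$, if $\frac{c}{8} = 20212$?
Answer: $\frac{86188703}{533} \approx 1.6171 \cdot 10^{5}$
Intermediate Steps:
$k = \frac{13}{4}$ ($k = \left(- \frac{1}{8}\right) \left(-26\right) = \frac{13}{4} \approx 3.25$)
$c = 161696$ ($c = 8 \cdot 20212 = 161696$)
$t{\left(Z \right)} = -4 + \frac{11}{Z} + \frac{4 Z}{13}$ ($t{\left(Z \right)} = -4 + \left(\frac{11}{Z} + \frac{Z}{\frac{13}{4}}\right) = -4 + \left(\frac{11}{Z} + Z \frac{4}{13}\right) = -4 + \left(\frac{11}{Z} + \frac{4 Z}{13}\right) = -4 + \frac{11}{Z} + \frac{4 Z}{13}$)
$c + t{\left(41 \right)} = 161696 + \left(-4 + \frac{11}{41} + \frac{4}{13} \cdot 41\right) = 161696 + \left(-4 + 11 \cdot \frac{1}{41} + \frac{164}{13}\right) = 161696 + \left(-4 + \frac{11}{41} + \frac{164}{13}\right) = 161696 + \frac{4735}{533} = \frac{86188703}{533}$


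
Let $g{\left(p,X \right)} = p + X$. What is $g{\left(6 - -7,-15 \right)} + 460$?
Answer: $458$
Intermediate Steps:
$g{\left(p,X \right)} = X + p$
$g{\left(6 - -7,-15 \right)} + 460 = \left(-15 + \left(6 - -7\right)\right) + 460 = \left(-15 + \left(6 + 7\right)\right) + 460 = \left(-15 + 13\right) + 460 = -2 + 460 = 458$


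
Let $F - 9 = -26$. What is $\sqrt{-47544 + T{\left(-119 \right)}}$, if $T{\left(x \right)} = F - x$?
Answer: $i \sqrt{47442} \approx 217.81 i$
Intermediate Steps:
$F = -17$ ($F = 9 - 26 = -17$)
$T{\left(x \right)} = -17 - x$
$\sqrt{-47544 + T{\left(-119 \right)}} = \sqrt{-47544 - -102} = \sqrt{-47544 + \left(-17 + 119\right)} = \sqrt{-47544 + 102} = \sqrt{-47442} = i \sqrt{47442}$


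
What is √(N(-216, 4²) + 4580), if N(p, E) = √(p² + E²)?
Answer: 2*√(1145 + 2*√733) ≈ 69.257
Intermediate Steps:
N(p, E) = √(E² + p²)
√(N(-216, 4²) + 4580) = √(√((4²)² + (-216)²) + 4580) = √(√(16² + 46656) + 4580) = √(√(256 + 46656) + 4580) = √(√46912 + 4580) = √(8*√733 + 4580) = √(4580 + 8*√733)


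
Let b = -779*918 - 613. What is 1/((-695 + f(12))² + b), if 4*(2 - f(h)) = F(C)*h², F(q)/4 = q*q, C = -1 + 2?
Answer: -1/15166 ≈ -6.5937e-5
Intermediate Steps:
C = 1
F(q) = 4*q² (F(q) = 4*(q*q) = 4*q²)
f(h) = 2 - h² (f(h) = 2 - 4*1²*h²/4 = 2 - 4*1*h²/4 = 2 - h²)
b = -715735 (b = -715122 - 613 = -715735)
1/((-695 + f(12))² + b) = 1/((-695 + (2 - 1*12²))² - 715735) = 1/((-695 + (2 - 1*144))² - 715735) = 1/((-695 + (2 - 144))² - 715735) = 1/((-695 - 142)² - 715735) = 1/((-837)² - 715735) = 1/(700569 - 715735) = 1/(-15166) = -1/15166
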